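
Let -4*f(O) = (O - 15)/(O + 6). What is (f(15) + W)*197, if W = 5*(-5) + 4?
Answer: -4137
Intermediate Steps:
W = -21 (W = -25 + 4 = -21)
f(O) = -(-15 + O)/(4*(6 + O)) (f(O) = -(O - 15)/(4*(O + 6)) = -(-15 + O)/(4*(6 + O)))
(f(15) + W)*197 = ((15 - 1*15)/(4*(6 + 15)) - 21)*197 = ((¼)*(15 - 15)/21 - 21)*197 = ((¼)*(1/21)*0 - 21)*197 = (0 - 21)*197 = -21*197 = -4137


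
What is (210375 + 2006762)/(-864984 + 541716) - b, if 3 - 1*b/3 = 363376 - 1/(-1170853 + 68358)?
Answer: 388517442868998529/356401353660 ≈ 1.0901e+6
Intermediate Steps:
b = -1201850746908/1102495 (b = 9 - 3*(363376 - 1/(-1170853 + 68358)) = 9 - 3*(363376 - 1/(-1102495)) = 9 - 3*(363376 - 1*(-1/1102495)) = 9 - 3*(363376 + 1/1102495) = 9 - 3*400620223121/1102495 = 9 - 1201860669363/1102495 = -1201850746908/1102495 ≈ -1.0901e+6)
(210375 + 2006762)/(-864984 + 541716) - b = (210375 + 2006762)/(-864984 + 541716) - 1*(-1201850746908/1102495) = 2217137/(-323268) + 1201850746908/1102495 = 2217137*(-1/323268) + 1201850746908/1102495 = -2217137/323268 + 1201850746908/1102495 = 388517442868998529/356401353660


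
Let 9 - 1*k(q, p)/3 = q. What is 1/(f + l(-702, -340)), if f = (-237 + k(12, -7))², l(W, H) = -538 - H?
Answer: 1/60318 ≈ 1.6579e-5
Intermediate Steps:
k(q, p) = 27 - 3*q
f = 60516 (f = (-237 + (27 - 3*12))² = (-237 + (27 - 36))² = (-237 - 9)² = (-246)² = 60516)
1/(f + l(-702, -340)) = 1/(60516 + (-538 - 1*(-340))) = 1/(60516 + (-538 + 340)) = 1/(60516 - 198) = 1/60318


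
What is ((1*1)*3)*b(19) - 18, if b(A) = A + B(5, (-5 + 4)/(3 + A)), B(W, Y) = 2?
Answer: 45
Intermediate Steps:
b(A) = 2 + A (b(A) = A + 2 = 2 + A)
((1*1)*3)*b(19) - 18 = ((1*1)*3)*(2 + 19) - 18 = (1*3)*21 - 18 = 3*21 - 18 = 63 - 18 = 45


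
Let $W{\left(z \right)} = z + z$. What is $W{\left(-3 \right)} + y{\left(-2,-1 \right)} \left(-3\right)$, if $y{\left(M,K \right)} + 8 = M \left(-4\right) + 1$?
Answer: $-9$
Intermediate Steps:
$y{\left(M,K \right)} = -7 - 4 M$ ($y{\left(M,K \right)} = -8 + \left(M \left(-4\right) + 1\right) = -8 - \left(-1 + 4 M\right) = -7 - 4 M$)
$W{\left(z \right)} = 2 z$
$W{\left(-3 \right)} + y{\left(-2,-1 \right)} \left(-3\right) = 2 \left(-3\right) + \left(-7 - -8\right) \left(-3\right) = -6 + \left(-7 + 8\right) \left(-3\right) = -6 + 1 \left(-3\right) = -6 - 3 = -9$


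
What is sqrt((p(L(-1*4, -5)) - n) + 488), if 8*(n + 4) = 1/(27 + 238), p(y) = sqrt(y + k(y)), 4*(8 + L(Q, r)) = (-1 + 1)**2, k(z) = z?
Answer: sqrt(552810670 + 4494400*I)/1060 ≈ 22.181 + 0.090166*I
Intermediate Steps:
L(Q, r) = -8 (L(Q, r) = -8 + (-1 + 1)**2/4 = -8 + (1/4)*0**2 = -8 + (1/4)*0 = -8 + 0 = -8)
p(y) = sqrt(2)*sqrt(y) (p(y) = sqrt(y + y) = sqrt(2*y) = sqrt(2)*sqrt(y))
n = -8479/2120 (n = -4 + 1/(8*(27 + 238)) = -4 + (1/8)/265 = -4 + (1/8)*(1/265) = -4 + 1/2120 = -8479/2120 ≈ -3.9995)
sqrt((p(L(-1*4, -5)) - n) + 488) = sqrt((sqrt(2)*sqrt(-8) - 1*(-8479/2120)) + 488) = sqrt((sqrt(2)*(2*I*sqrt(2)) + 8479/2120) + 488) = sqrt((4*I + 8479/2120) + 488) = sqrt((8479/2120 + 4*I) + 488) = sqrt(1043039/2120 + 4*I)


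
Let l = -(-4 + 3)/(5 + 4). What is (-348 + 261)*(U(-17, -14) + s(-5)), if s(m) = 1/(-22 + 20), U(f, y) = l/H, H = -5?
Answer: 1363/30 ≈ 45.433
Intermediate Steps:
l = 1/9 (l = -(-1)/9 = -1*(-1/9) = 1/9 ≈ 0.11111)
U(f, y) = -1/45 (U(f, y) = (1/9)/(-5) = (1/9)*(-1/5) = -1/45)
s(m) = -1/2 (s(m) = 1/(-2) = -1/2)
(-348 + 261)*(U(-17, -14) + s(-5)) = (-348 + 261)*(-1/45 - 1/2) = -87*(-47/90) = 1363/30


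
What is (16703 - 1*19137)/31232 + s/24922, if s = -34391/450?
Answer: -208611517/2575468800 ≈ -0.080999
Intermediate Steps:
s = -34391/450 (s = -34391*1/450 = -34391/450 ≈ -76.424)
(16703 - 1*19137)/31232 + s/24922 = (16703 - 1*19137)/31232 - 34391/450/24922 = (16703 - 19137)*(1/31232) - 34391/450*1/24922 = -2434*1/31232 - 2023/659700 = -1217/15616 - 2023/659700 = -208611517/2575468800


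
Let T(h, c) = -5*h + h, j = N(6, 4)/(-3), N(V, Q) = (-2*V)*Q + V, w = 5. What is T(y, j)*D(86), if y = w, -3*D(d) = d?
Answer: 1720/3 ≈ 573.33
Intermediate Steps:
D(d) = -d/3
N(V, Q) = V - 2*Q*V (N(V, Q) = -2*Q*V + V = V - 2*Q*V)
y = 5
j = 14 (j = (6*(1 - 2*4))/(-3) = (6*(1 - 8))*(-⅓) = (6*(-7))*(-⅓) = -42*(-⅓) = 14)
T(h, c) = -4*h
T(y, j)*D(86) = (-4*5)*(-⅓*86) = -20*(-86/3) = 1720/3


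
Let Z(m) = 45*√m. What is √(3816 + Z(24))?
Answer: 3*√(424 + 10*√6) ≈ 63.533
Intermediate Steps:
√(3816 + Z(24)) = √(3816 + 45*√24) = √(3816 + 45*(2*√6)) = √(3816 + 90*√6)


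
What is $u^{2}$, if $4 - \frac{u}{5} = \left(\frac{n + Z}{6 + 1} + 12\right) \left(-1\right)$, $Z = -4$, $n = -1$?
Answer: $\frac{286225}{49} \approx 5841.3$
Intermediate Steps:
$u = \frac{535}{7}$ ($u = 20 - 5 \left(\frac{-1 - 4}{6 + 1} + 12\right) \left(-1\right) = 20 - 5 \left(- \frac{5}{7} + 12\right) \left(-1\right) = 20 - 5 \cdot \frac{79}{7} \left(-1\right) = 20 - - \frac{395}{7} = 20 + \frac{395}{7} = \frac{535}{7} \approx 76.429$)
$u^{2} = \left(\frac{535}{7}\right)^{2} = \frac{286225}{49}$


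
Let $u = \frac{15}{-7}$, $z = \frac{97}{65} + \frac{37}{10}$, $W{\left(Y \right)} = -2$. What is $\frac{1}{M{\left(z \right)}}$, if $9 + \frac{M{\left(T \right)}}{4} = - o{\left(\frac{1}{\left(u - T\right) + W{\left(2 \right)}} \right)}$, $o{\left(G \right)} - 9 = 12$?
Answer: $- \frac{1}{120} \approx -0.0083333$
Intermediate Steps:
$z = \frac{135}{26}$ ($z = 97 \cdot \frac{1}{65} + 37 \cdot \frac{1}{10} = \frac{97}{65} + \frac{37}{10} = \frac{135}{26} \approx 5.1923$)
$u = - \frac{15}{7}$ ($u = 15 \left(- \frac{1}{7}\right) = - \frac{15}{7} \approx -2.1429$)
$o{\left(G \right)} = 21$ ($o{\left(G \right)} = 9 + 12 = 21$)
$M{\left(T \right)} = -120$ ($M{\left(T \right)} = -36 + 4 \left(\left(-1\right) 21\right) = -36 + 4 \left(-21\right) = -36 - 84 = -120$)
$\frac{1}{M{\left(z \right)}} = \frac{1}{-120} = - \frac{1}{120}$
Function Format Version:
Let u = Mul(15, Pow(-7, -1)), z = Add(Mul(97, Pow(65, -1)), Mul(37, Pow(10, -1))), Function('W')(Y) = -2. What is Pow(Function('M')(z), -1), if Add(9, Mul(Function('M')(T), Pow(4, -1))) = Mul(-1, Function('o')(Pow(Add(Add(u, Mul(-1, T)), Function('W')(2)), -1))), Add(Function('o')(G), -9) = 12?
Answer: Rational(-1, 120) ≈ -0.0083333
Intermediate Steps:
z = Rational(135, 26) (z = Add(Mul(97, Rational(1, 65)), Mul(37, Rational(1, 10))) = Add(Rational(97, 65), Rational(37, 10)) = Rational(135, 26) ≈ 5.1923)
u = Rational(-15, 7) (u = Mul(15, Rational(-1, 7)) = Rational(-15, 7) ≈ -2.1429)
Function('o')(G) = 21 (Function('o')(G) = Add(9, 12) = 21)
Function('M')(T) = -120 (Function('M')(T) = Add(-36, Mul(4, Mul(-1, 21))) = Add(-36, Mul(4, -21)) = Add(-36, -84) = -120)
Pow(Function('M')(z), -1) = Pow(-120, -1) = Rational(-1, 120)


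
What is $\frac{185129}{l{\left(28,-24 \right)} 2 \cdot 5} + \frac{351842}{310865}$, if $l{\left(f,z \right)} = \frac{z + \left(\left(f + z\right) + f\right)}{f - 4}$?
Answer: $\frac{6906155927}{124346} \approx 55540.0$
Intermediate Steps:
$l{\left(f,z \right)} = \frac{2 f + 2 z}{-4 + f}$ ($l{\left(f,z \right)} = \frac{z + \left(z + 2 f\right)}{-4 + f} = \frac{2 f + 2 z}{-4 + f}$)
$\frac{185129}{l{\left(28,-24 \right)} 2 \cdot 5} + \frac{351842}{310865} = \frac{185129}{\frac{2 \left(28 - 24\right)}{-4 + 28} \cdot 2 \cdot 5} + \frac{351842}{310865} = \frac{185129}{2 \cdot \frac{1}{24} \cdot 4 \cdot 10} + 351842 \cdot \frac{1}{310865} = \frac{185129}{2 \cdot \frac{1}{24} \cdot 4 \cdot 10} + \frac{351842}{310865} = \frac{185129}{\frac{1}{3} \cdot 10} + \frac{351842}{310865} = \frac{185129}{\frac{10}{3}} + \frac{351842}{310865} = 185129 \cdot \frac{3}{10} + \frac{351842}{310865} = \frac{555387}{10} + \frac{351842}{310865} = \frac{6906155927}{124346}$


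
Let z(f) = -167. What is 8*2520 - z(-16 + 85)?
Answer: 20327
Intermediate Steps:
8*2520 - z(-16 + 85) = 8*2520 - 1*(-167) = 20160 + 167 = 20327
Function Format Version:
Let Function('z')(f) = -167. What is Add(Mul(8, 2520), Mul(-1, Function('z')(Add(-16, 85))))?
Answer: 20327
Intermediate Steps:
Add(Mul(8, 2520), Mul(-1, Function('z')(Add(-16, 85)))) = Add(Mul(8, 2520), Mul(-1, -167)) = Add(20160, 167) = 20327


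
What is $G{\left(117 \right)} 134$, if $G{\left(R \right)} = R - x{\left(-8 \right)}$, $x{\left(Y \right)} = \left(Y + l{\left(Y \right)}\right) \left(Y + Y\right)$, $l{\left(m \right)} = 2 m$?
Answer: $-35778$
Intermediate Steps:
$x{\left(Y \right)} = 6 Y^{2}$ ($x{\left(Y \right)} = \left(Y + 2 Y\right) \left(Y + Y\right) = 3 Y 2 Y = 6 Y^{2}$)
$G{\left(R \right)} = -384 + R$ ($G{\left(R \right)} = R - 6 \left(-8\right)^{2} = R - 6 \cdot 64 = R - 384 = -384 + R$)
$G{\left(117 \right)} 134 = \left(-384 + 117\right) 134 = \left(-267\right) 134 = -35778$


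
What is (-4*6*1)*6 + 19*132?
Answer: 2364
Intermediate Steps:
(-4*6*1)*6 + 19*132 = -24*1*6 + 2508 = -24*6 + 2508 = -144 + 2508 = 2364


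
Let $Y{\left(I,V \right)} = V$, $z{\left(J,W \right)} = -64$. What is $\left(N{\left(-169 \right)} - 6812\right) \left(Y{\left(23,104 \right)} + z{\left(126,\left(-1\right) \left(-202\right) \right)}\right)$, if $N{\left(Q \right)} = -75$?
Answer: $-275480$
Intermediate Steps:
$\left(N{\left(-169 \right)} - 6812\right) \left(Y{\left(23,104 \right)} + z{\left(126,\left(-1\right) \left(-202\right) \right)}\right) = \left(-75 - 6812\right) \left(104 - 64\right) = \left(-6887\right) 40 = -275480$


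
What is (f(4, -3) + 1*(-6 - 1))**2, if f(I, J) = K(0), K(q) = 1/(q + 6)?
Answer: 1681/36 ≈ 46.694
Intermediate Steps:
K(q) = 1/(6 + q)
f(I, J) = 1/6 (f(I, J) = 1/(6 + 0) = 1/6)
(f(4, -3) + 1*(-6 - 1))**2 = (1/6 + 1*(-6 - 1))**2 = (1/6 + 1*(-7))**2 = (1/6 - 7)**2 = (-41/6)**2 = 1681/36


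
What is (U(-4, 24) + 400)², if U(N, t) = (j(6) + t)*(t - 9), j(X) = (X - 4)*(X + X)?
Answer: 1254400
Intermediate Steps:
j(X) = 2*X*(-4 + X) (j(X) = (-4 + X)*(2*X) = 2*X*(-4 + X))
U(N, t) = (-9 + t)*(24 + t) (U(N, t) = (2*6*(-4 + 6) + t)*(t - 9) = (2*6*2 + t)*(-9 + t) = (24 + t)*(-9 + t) = (-9 + t)*(24 + t))
(U(-4, 24) + 400)² = ((-216 + 24² + 15*24) + 400)² = ((-216 + 576 + 360) + 400)² = (720 + 400)² = 1120² = 1254400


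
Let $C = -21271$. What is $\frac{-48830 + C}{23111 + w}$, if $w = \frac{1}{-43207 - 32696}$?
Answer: $- \frac{5320876203}{1754194232} \approx -3.0332$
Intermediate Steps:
$w = - \frac{1}{75903}$ ($w = \frac{1}{-75903} = - \frac{1}{75903} \approx -1.3175 \cdot 10^{-5}$)
$\frac{-48830 + C}{23111 + w} = \frac{-48830 - 21271}{23111 - \frac{1}{75903}} = - \frac{70101}{\frac{1754194232}{75903}} = \left(-70101\right) \frac{75903}{1754194232} = - \frac{5320876203}{1754194232}$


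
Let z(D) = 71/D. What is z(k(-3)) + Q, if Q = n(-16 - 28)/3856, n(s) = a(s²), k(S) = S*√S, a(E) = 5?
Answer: 5/3856 + 71*I*√3/9 ≈ 0.0012967 + 13.664*I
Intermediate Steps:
k(S) = S^(3/2)
n(s) = 5
Q = 5/3856 ≈ 0.0012967
z(k(-3)) + Q = 71/((-3)^(3/2)) + 5/3856 = 71/((-3*I*√3)) + 5/3856 = 71*(I*√3/9) + 5/3856 = 71*I*√3/9 + 5/3856 = 5/3856 + 71*I*√3/9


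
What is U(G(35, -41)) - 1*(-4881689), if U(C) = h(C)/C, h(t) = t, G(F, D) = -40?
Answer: 4881690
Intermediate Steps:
U(C) = 1 (U(C) = C/C = 1)
U(G(35, -41)) - 1*(-4881689) = 1 - 1*(-4881689) = 1 + 4881689 = 4881690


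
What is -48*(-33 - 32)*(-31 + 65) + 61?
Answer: 106141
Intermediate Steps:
-48*(-33 - 32)*(-31 + 65) + 61 = -(-3120)*34 + 61 = -48*(-2210) + 61 = 106080 + 61 = 106141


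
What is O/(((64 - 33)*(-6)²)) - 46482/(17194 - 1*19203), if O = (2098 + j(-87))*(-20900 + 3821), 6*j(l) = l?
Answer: -15874794657/498232 ≈ -31862.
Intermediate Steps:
j(l) = l/6
O = -71168193/2 (O = (2098 + (⅙)*(-87))*(-20900 + 3821) = (2098 - 29/2)*(-17079) = (4167/2)*(-17079) = -71168193/2 ≈ -3.5584e+7)
O/(((64 - 33)*(-6)²)) - 46482/(17194 - 1*19203) = -71168193*1/(36*(64 - 33))/2 - 46482/(17194 - 1*19203) = -71168193/(2*(31*36)) - 46482/(17194 - 19203) = -71168193/2/1116 - 46482/(-2009) = -71168193/2*1/1116 - 46482*(-1/2009) = -7907577/248 + 46482/2009 = -15874794657/498232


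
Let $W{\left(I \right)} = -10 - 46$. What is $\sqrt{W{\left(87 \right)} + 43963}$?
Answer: $23 \sqrt{83} \approx 209.54$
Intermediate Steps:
$W{\left(I \right)} = -56$ ($W{\left(I \right)} = -10 - 46 = -56$)
$\sqrt{W{\left(87 \right)} + 43963} = \sqrt{-56 + 43963} = \sqrt{43907} = 23 \sqrt{83}$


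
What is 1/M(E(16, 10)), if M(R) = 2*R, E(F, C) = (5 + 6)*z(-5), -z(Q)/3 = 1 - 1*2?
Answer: 1/66 ≈ 0.015152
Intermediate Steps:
z(Q) = 3 (z(Q) = -3*(1 - 1*2) = -3*(1 - 2) = -3*(-1) = 3)
E(F, C) = 33 (E(F, C) = (5 + 6)*3 = 11*3 = 33)
1/M(E(16, 10)) = 1/(2*33) = 1/66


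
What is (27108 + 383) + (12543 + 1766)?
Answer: 41800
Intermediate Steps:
(27108 + 383) + (12543 + 1766) = 27491 + 14309 = 41800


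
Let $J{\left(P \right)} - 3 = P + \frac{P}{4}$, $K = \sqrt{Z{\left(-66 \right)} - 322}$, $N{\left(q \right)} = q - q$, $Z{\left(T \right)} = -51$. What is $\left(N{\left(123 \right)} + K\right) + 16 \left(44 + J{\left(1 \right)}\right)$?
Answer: $772 + i \sqrt{373} \approx 772.0 + 19.313 i$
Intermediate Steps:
$N{\left(q \right)} = 0$
$K = i \sqrt{373}$ ($K = \sqrt{-51 - 322} = \sqrt{-373} = i \sqrt{373} \approx 19.313 i$)
$J{\left(P \right)} = 3 + \frac{5 P}{4}$ ($J{\left(P \right)} = 3 + \left(P + \frac{P}{4}\right) = 3 + \frac{5 P}{4}$)
$\left(N{\left(123 \right)} + K\right) + 16 \left(44 + J{\left(1 \right)}\right) = \left(0 + i \sqrt{373}\right) + 16 \left(44 + \left(3 + \frac{5}{4} \cdot 1\right)\right) = i \sqrt{373} + 16 \left(44 + \left(3 + \frac{5}{4}\right)\right) = i \sqrt{373} + 16 \left(44 + \frac{17}{4}\right) = i \sqrt{373} + 16 \cdot \frac{193}{4} = i \sqrt{373} + 772 = 772 + i \sqrt{373}$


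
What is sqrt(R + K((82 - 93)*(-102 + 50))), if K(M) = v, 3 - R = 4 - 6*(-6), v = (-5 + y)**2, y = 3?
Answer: I*sqrt(33) ≈ 5.7446*I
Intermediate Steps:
v = 4 (v = (-5 + 3)**2 = (-2)**2 = 4)
R = -37 (R = 3 - (4 - 6*(-6)) = 3 - (4 + 36) = 3 - 1*40 = 3 - 40 = -37)
K(M) = 4
sqrt(R + K((82 - 93)*(-102 + 50))) = sqrt(-37 + 4) = sqrt(-33) = I*sqrt(33)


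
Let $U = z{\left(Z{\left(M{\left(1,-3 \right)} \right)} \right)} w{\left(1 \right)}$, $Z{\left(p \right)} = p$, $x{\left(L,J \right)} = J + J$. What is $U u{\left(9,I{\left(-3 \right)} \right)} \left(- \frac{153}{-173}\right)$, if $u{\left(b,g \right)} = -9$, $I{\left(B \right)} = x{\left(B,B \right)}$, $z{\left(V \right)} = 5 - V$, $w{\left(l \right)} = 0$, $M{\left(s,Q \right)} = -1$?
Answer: $0$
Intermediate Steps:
$x{\left(L,J \right)} = 2 J$
$I{\left(B \right)} = 2 B$
$U = 0$ ($U = \left(5 - -1\right) 0 = \left(5 + 1\right) 0 = 6 \cdot 0 = 0$)
$U u{\left(9,I{\left(-3 \right)} \right)} \left(- \frac{153}{-173}\right) = 0 \left(-9\right) \left(- \frac{153}{-173}\right) = 0 \left(\left(-153\right) \left(- \frac{1}{173}\right)\right) = 0 \cdot \frac{153}{173} = 0$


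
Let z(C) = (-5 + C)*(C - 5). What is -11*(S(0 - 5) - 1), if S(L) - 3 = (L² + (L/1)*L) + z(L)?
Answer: -1672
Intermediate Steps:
z(C) = (-5 + C)² (z(C) = (-5 + C)*(-5 + C) = (-5 + C)²)
S(L) = 3 + (-5 + L)² + 2*L² (S(L) = 3 + ((L² + (L/1)*L) + (-5 + L)²) = 3 + ((L² + (L*1)*L) + (-5 + L)²) = 3 + ((L² + L*L) + (-5 + L)²) = 3 + ((L² + L²) + (-5 + L)²) = 3 + (2*L² + (-5 + L)²) = 3 + ((-5 + L)² + 2*L²) = 3 + (-5 + L)² + 2*L²)
-11*(S(0 - 5) - 1) = -11*((28 - 10*(0 - 5) + 3*(0 - 5)²) - 1) = -11*((28 - 10*(-5) + 3*(-5)²) - 1) = -11*((28 + 50 + 3*25) - 1) = -11*((28 + 50 + 75) - 1) = -11*(153 - 1) = -11*152 = -1672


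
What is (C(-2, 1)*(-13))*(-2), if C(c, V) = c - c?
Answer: 0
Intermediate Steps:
C(c, V) = 0
(C(-2, 1)*(-13))*(-2) = (0*(-13))*(-2) = 0*(-2) = 0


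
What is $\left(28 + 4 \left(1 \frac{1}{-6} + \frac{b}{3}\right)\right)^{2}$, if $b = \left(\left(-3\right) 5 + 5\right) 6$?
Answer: $\frac{24964}{9} \approx 2773.8$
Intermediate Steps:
$b = -60$ ($b = \left(-15 + 5\right) 6 = \left(-10\right) 6 = -60$)
$\left(28 + 4 \left(1 \frac{1}{-6} + \frac{b}{3}\right)\right)^{2} = \left(28 + 4 \left(1 \frac{1}{-6} - \frac{60}{3}\right)\right)^{2} = \left(28 + 4 \left(1 \left(- \frac{1}{6}\right) - 20\right)\right)^{2} = \left(28 + 4 \left(- \frac{1}{6} - 20\right)\right)^{2} = \left(28 + 4 \left(- \frac{121}{6}\right)\right)^{2} = \left(28 - \frac{242}{3}\right)^{2} = \left(- \frac{158}{3}\right)^{2} = \frac{24964}{9}$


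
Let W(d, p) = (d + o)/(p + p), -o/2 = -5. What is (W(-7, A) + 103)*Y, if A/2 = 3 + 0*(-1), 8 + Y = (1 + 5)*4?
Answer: 1652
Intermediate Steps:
o = 10 (o = -2*(-5) = 10)
Y = 16 (Y = -8 + (1 + 5)*4 = -8 + 6*4 = -8 + 24 = 16)
A = 6 (A = 2*(3 + 0*(-1)) = 2*(3 + 0) = 2*3 = 6)
W(d, p) = (10 + d)/(2*p) (W(d, p) = (d + 10)/(p + p) = (10 + d)/((2*p)) = (10 + d)*(1/(2*p)) = (10 + d)/(2*p))
(W(-7, A) + 103)*Y = ((½)*(10 - 7)/6 + 103)*16 = ((½)*(⅙)*3 + 103)*16 = (¼ + 103)*16 = (413/4)*16 = 1652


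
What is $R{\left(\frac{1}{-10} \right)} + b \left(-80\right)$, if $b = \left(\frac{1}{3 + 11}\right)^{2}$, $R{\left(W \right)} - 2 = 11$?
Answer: $\frac{617}{49} \approx 12.592$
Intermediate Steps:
$R{\left(W \right)} = 13$ ($R{\left(W \right)} = 2 + 11 = 13$)
$b = \frac{1}{196}$ ($b = \left(\frac{1}{14}\right)^{2} = \frac{1}{196} \approx 0.005102$)
$R{\left(\frac{1}{-10} \right)} + b \left(-80\right) = 13 + \frac{1}{196} \left(-80\right) = 13 - \frac{20}{49} = \frac{617}{49}$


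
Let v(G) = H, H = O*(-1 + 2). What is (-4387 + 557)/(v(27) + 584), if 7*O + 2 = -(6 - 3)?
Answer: -26810/4083 ≈ -6.5663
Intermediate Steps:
O = -5/7 (O = -2/7 + (-(6 - 3))/7 = -2/7 + (-1*3)/7 = -2/7 + (⅐)*(-3) = -2/7 - 3/7 = -5/7 ≈ -0.71429)
H = -5/7 (H = -5*(-1 + 2)/7 = -5/7*1 = -5/7 ≈ -0.71429)
v(G) = -5/7
(-4387 + 557)/(v(27) + 584) = (-4387 + 557)/(-5/7 + 584) = -3830/4083/7 = -3830*7/4083 = -26810/4083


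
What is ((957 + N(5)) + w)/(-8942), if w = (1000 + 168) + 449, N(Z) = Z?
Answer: -2579/8942 ≈ -0.28841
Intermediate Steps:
w = 1617 (w = 1168 + 449 = 1617)
((957 + N(5)) + w)/(-8942) = ((957 + 5) + 1617)/(-8942) = (962 + 1617)*(-1/8942) = 2579*(-1/8942) = -2579/8942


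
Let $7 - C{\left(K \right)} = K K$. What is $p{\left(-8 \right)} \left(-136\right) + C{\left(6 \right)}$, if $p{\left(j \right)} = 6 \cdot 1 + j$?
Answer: $243$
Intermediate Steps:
$C{\left(K \right)} = 7 - K^{2}$ ($C{\left(K \right)} = 7 - K K = 7 - K^{2}$)
$p{\left(j \right)} = 6 + j$
$p{\left(-8 \right)} \left(-136\right) + C{\left(6 \right)} = \left(6 - 8\right) \left(-136\right) + \left(7 - 6^{2}\right) = \left(-2\right) \left(-136\right) + \left(7 - 36\right) = 272 + \left(7 - 36\right) = 272 - 29 = 243$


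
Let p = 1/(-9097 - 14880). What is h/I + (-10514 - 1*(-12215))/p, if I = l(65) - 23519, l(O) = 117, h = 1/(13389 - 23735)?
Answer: -9874715816817683/242117092 ≈ -4.0785e+7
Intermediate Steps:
h = -1/10346 (h = 1/(-10346) = -1/10346 ≈ -9.6656e-5)
p = -1/23977 (p = 1/(-23977) = -1/23977 ≈ -4.1707e-5)
I = -23402 (I = 117 - 23519 = -23402)
h/I + (-10514 - 1*(-12215))/p = -1/10346/(-23402) + (-10514 - 1*(-12215))/(-1/23977) = -1/10346*(-1/23402) + (-10514 + 12215)*(-23977) = 1/242117092 + 1701*(-23977) = 1/242117092 - 40784877 = -9874715816817683/242117092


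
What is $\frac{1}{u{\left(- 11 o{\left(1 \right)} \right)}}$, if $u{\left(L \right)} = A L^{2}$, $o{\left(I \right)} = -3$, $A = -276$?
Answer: $- \frac{1}{300564} \approx -3.3271 \cdot 10^{-6}$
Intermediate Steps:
$u{\left(L \right)} = - 276 L^{2}$
$\frac{1}{u{\left(- 11 o{\left(1 \right)} \right)}} = \frac{1}{\left(-276\right) \left(\left(-11\right) \left(-3\right)\right)^{2}} = \frac{1}{\left(-276\right) 33^{2}} = \frac{1}{\left(-276\right) 1089} = \frac{1}{-300564} = - \frac{1}{300564}$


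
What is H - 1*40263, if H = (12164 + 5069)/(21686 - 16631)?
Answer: -203512232/5055 ≈ -40260.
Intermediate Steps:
H = 17233/5055 ≈ 3.4091
H - 1*40263 = 17233/5055 - 1*40263 = 17233/5055 - 40263 = -203512232/5055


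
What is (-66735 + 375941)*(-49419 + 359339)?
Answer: 95829123520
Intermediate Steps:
(-66735 + 375941)*(-49419 + 359339) = 309206*309920 = 95829123520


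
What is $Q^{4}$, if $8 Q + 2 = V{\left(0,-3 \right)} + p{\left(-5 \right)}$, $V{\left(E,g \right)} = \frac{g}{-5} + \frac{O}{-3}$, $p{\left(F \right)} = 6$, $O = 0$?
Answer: $\frac{279841}{2560000} \approx 0.10931$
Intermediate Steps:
$V{\left(E,g \right)} = - \frac{g}{5}$ ($V{\left(E,g \right)} = \frac{g}{-5} + \frac{0}{-3} = g \left(- \frac{1}{5}\right) + 0 \left(- \frac{1}{3}\right) = - \frac{g}{5} + 0 = - \frac{g}{5}$)
$Q = \frac{23}{40}$ ($Q = - \frac{1}{4} + \frac{\left(- \frac{1}{5}\right) \left(-3\right) + 6}{8} = - \frac{1}{4} + \frac{\frac{3}{5} + 6}{8} = - \frac{1}{4} + \frac{1}{8} \cdot \frac{33}{5} = - \frac{1}{4} + \frac{33}{40} = \frac{23}{40} \approx 0.575$)
$Q^{4} = \left(\frac{23}{40}\right)^{4} = \frac{279841}{2560000}$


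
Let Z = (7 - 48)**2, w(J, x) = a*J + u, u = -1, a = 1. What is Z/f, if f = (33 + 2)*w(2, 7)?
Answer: 1681/35 ≈ 48.029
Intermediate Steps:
w(J, x) = -1 + J (w(J, x) = 1*J - 1 = J - 1 = -1 + J)
Z = 1681 (Z = (-41)**2 = 1681)
f = 35 (f = (33 + 2)*(-1 + 2) = 35*1 = 35)
Z/f = 1681/35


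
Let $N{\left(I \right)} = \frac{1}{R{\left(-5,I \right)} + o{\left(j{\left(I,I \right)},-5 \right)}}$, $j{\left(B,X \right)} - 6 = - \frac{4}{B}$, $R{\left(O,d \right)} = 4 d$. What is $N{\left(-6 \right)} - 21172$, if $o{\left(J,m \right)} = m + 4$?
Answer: $- \frac{529301}{25} \approx -21172.0$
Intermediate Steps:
$j{\left(B,X \right)} = 6 - \frac{4}{B}$
$o{\left(J,m \right)} = 4 + m$
$N{\left(I \right)} = \frac{1}{-1 + 4 I}$ ($N{\left(I \right)} = \frac{1}{4 I + \left(4 - 5\right)} = \frac{1}{4 I - 1} = \frac{1}{-1 + 4 I}$)
$N{\left(-6 \right)} - 21172 = \frac{1}{-1 + 4 \left(-6\right)} - 21172 = \frac{1}{-1 - 24} - 21172 = \frac{1}{-25} - 21172 = - \frac{1}{25} - 21172 = - \frac{529301}{25}$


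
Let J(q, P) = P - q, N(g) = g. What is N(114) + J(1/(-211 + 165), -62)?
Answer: 2393/46 ≈ 52.022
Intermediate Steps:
N(114) + J(1/(-211 + 165), -62) = 114 + (-62 - 1/(-211 + 165)) = 114 + (-62 - 1/(-46)) = 114 + (-62 - 1*(-1/46)) = 114 + (-62 + 1/46) = 114 - 2851/46 = 2393/46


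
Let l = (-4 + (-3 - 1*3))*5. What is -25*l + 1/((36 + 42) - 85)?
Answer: 8749/7 ≈ 1249.9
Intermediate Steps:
l = -50 (l = (-4 + (-3 - 3))*5 = (-4 - 6)*5 = -10*5 = -50)
-25*l + 1/((36 + 42) - 85) = -25*(-50) + 1/((36 + 42) - 85) = 1250 + 1/(78 - 85) = 1250 + 1/(-7) = 1250 - ⅐ = 8749/7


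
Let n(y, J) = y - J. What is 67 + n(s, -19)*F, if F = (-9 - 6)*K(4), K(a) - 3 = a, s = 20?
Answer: -4028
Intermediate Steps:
K(a) = 3 + a
F = -105 (F = (-9 - 6)*(3 + 4) = -15*7 = -105)
67 + n(s, -19)*F = 67 + (20 - 1*(-19))*(-105) = 67 + (20 + 19)*(-105) = 67 + 39*(-105) = 67 - 4095 = -4028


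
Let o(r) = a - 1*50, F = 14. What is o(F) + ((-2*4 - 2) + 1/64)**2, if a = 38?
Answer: 359169/4096 ≈ 87.688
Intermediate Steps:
o(r) = -12 (o(r) = 38 - 1*50 = 38 - 50 = -12)
o(F) + ((-2*4 - 2) + 1/64)**2 = -12 + ((-2*4 - 2) + 1/64)**2 = -12 + ((-8 - 2) + 1/64)**2 = -12 + (-10 + 1/64)**2 = -12 + (-639/64)**2 = -12 + 408321/4096 = 359169/4096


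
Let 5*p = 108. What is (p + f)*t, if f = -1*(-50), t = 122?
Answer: 43676/5 ≈ 8735.2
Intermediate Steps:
f = 50
p = 108/5 (p = (⅕)*108 = 108/5 ≈ 21.600)
(p + f)*t = (108/5 + 50)*122 = (358/5)*122 = 43676/5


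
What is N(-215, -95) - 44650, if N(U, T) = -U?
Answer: -44435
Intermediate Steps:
N(-215, -95) - 44650 = -1*(-215) - 44650 = 215 - 44650 = -44435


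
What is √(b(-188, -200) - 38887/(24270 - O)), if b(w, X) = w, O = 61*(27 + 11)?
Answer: I*√29161041/392 ≈ 13.776*I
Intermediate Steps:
O = 2318 (O = 61*38 = 2318)
√(b(-188, -200) - 38887/(24270 - O)) = √(-188 - 38887/(24270 - 1*2318)) = √(-188 - 38887/(24270 - 2318)) = √(-188 - 38887/21952) = √(-4165863/21952) = I*√29161041/392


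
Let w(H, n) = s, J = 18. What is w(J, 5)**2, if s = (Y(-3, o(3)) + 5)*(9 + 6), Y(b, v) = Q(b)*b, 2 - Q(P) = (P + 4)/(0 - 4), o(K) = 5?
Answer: 11025/16 ≈ 689.06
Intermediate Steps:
Q(P) = 3 + P/4 (Q(P) = 2 - (P + 4)/(0 - 4) = 2 - (4 + P)/(-4) = 2 - (4 + P)*(-1)/4 = 2 - (-1 - P/4) = 2 + (1 + P/4) = 3 + P/4)
Y(b, v) = b*(3 + b/4) (Y(b, v) = (3 + b/4)*b = b*(3 + b/4))
s = -105/4 (s = ((1/4)*(-3)*(12 - 3) + 5)*(9 + 6) = ((1/4)*(-3)*9 + 5)*15 = (-27/4 + 5)*15 = -7/4*15 = -105/4 ≈ -26.250)
w(H, n) = -105/4
w(J, 5)**2 = (-105/4)**2 = 11025/16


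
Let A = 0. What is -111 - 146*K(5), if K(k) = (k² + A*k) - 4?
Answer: -3177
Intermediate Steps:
K(k) = -4 + k² (K(k) = (k² + 0*k) - 4 = (k² + 0) - 4 = k² - 4 = -4 + k²)
-111 - 146*K(5) = -111 - 146*(-4 + 5²) = -111 - 146*(-4 + 25) = -111 - 146*21 = -111 - 3066 = -3177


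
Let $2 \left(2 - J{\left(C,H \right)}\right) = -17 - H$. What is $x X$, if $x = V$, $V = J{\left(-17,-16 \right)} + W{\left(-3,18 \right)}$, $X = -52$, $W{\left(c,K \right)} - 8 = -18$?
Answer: $390$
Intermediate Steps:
$J{\left(C,H \right)} = \frac{21}{2} + \frac{H}{2}$ ($J{\left(C,H \right)} = 2 - \frac{-17 - H}{2} = 2 + \left(\frac{17}{2} + \frac{H}{2}\right) = \frac{21}{2} + \frac{H}{2}$)
$W{\left(c,K \right)} = -10$ ($W{\left(c,K \right)} = 8 - 18 = -10$)
$V = - \frac{15}{2}$ ($V = \left(\frac{21}{2} + \frac{1}{2} \left(-16\right)\right) - 10 = \left(\frac{21}{2} - 8\right) - 10 = \frac{5}{2} - 10 = - \frac{15}{2} \approx -7.5$)
$x = - \frac{15}{2} \approx -7.5$
$x X = \left(- \frac{15}{2}\right) \left(-52\right) = 390$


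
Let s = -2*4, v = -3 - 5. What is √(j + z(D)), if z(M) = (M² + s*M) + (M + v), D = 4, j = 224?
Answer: 2*√51 ≈ 14.283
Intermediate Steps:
v = -8
s = -8
z(M) = -8 + M² - 7*M (z(M) = (M² - 8*M) + (M - 8) = (M² - 8*M) + (-8 + M) = -8 + M² - 7*M)
√(j + z(D)) = √(224 + (-8 + 4² - 7*4)) = √(224 + (-8 + 16 - 28)) = √(224 - 20) = √204 = 2*√51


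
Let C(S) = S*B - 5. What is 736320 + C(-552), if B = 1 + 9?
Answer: 730795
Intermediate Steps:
B = 10
C(S) = -5 + 10*S (C(S) = S*10 - 5 = 10*S - 5 = -5 + 10*S)
736320 + C(-552) = 736320 + (-5 + 10*(-552)) = 736320 + (-5 - 5520) = 736320 - 5525 = 730795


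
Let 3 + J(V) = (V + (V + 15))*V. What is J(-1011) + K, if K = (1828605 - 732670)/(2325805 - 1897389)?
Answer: 869288862719/428416 ≈ 2.0291e+6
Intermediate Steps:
J(V) = -3 + V*(15 + 2*V) (J(V) = -3 + (V + (V + 15))*V = -3 + (V + (15 + V))*V = -3 + (15 + 2*V)*V = -3 + V*(15 + 2*V))
K = 1095935/428416 ≈ 2.5581
J(-1011) + K = (-3 + 2*(-1011)**2 + 15*(-1011)) + 1095935/428416 = (-3 + 2*1022121 - 15165) + 1095935/428416 = (-3 + 2044242 - 15165) + 1095935/428416 = 2029074 + 1095935/428416 = 869288862719/428416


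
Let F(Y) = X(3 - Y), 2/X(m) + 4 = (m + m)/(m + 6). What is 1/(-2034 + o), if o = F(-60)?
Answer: -25/50873 ≈ -0.00049142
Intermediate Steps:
X(m) = 2/(-4 + 2*m/(6 + m)) (X(m) = 2/(-4 + (m + m)/(m + 6)) = 2/(-4 + (2*m)/(6 + m)) = 2/(-4 + 2*m/(6 + m)))
F(Y) = (-9 + Y)/(15 - Y) (F(Y) = (-6 - (3 - Y))/(12 + (3 - Y)) = (-6 + (-3 + Y))/(15 - Y) = (-9 + Y)/(15 - Y))
o = -23/25 (o = (9 - 1*(-60))/(-15 - 60) = (9 + 60)/(-75) = -1/75*69 = -23/25 ≈ -0.92000)
1/(-2034 + o) = 1/(-2034 - 23/25) = 1/(-50873/25) = -25/50873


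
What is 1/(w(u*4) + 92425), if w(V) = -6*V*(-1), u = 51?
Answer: 1/93649 ≈ 1.0678e-5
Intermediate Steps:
w(V) = 6*V
1/(w(u*4) + 92425) = 1/(6*(51*4) + 92425) = 1/(6*204 + 92425) = 1/(1224 + 92425) = 1/93649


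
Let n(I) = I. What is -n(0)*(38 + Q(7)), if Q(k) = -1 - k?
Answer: 0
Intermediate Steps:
-n(0)*(38 + Q(7)) = -0*(38 + (-1 - 1*7)) = -0*(38 + (-1 - 7)) = -0*(38 - 8) = -0*30 = -1*0 = 0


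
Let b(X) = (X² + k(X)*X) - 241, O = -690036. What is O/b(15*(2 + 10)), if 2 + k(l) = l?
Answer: -690036/64199 ≈ -10.748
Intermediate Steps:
k(l) = -2 + l
b(X) = -241 + X² + X*(-2 + X) (b(X) = (X² + (-2 + X)*X) - 241 = (X² + X*(-2 + X)) - 241 = -241 + X² + X*(-2 + X))
O/b(15*(2 + 10)) = -690036/(-241 + (15*(2 + 10))² + (15*(2 + 10))*(-2 + 15*(2 + 10))) = -690036/(-241 + (15*12)² + (15*12)*(-2 + 15*12)) = -690036/(-241 + 180² + 180*(-2 + 180)) = -690036/(-241 + 32400 + 180*178) = -690036/(-241 + 32400 + 32040) = -690036/64199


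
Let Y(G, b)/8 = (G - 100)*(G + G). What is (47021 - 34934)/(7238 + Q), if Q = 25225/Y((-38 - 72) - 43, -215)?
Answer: 7486010928/4482837097 ≈ 1.6699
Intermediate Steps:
Y(G, b) = 16*G*(-100 + G) (Y(G, b) = 8*((G - 100)*(G + G)) = 8*((-100 + G)*(2*G)) = 8*(2*G*(-100 + G)) = 16*G*(-100 + G))
Q = 25225/619344 (Q = 25225/((16*((-38 - 72) - 43)*(-100 + ((-38 - 72) - 43)))) = 25225/((16*(-110 - 43)*(-100 + (-110 - 43)))) = 25225/((16*(-153)*(-100 - 153))) = 25225/((16*(-153)*(-253))) = 25225/619344 ≈ 0.040729)
(47021 - 34934)/(7238 + Q) = (47021 - 34934)/(7238 + 25225/619344) = 12087/(4482837097/619344) = 12087*(619344/4482837097) = 7486010928/4482837097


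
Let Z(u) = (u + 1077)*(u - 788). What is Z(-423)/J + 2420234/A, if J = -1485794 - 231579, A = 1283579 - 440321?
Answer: 344592842981/103442037231 ≈ 3.3313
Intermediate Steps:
A = 843258
J = -1717373
Z(u) = (-788 + u)*(1077 + u) (Z(u) = (1077 + u)*(-788 + u) = (-788 + u)*(1077 + u))
Z(-423)/J + 2420234/A = (-848676 + (-423)² + 289*(-423))/(-1717373) + 2420234/843258 = (-848676 + 178929 - 122247)*(-1/1717373) + 2420234*(1/843258) = -791994*(-1/1717373) + 1210117/421629 = 113142/245339 + 1210117/421629 = 344592842981/103442037231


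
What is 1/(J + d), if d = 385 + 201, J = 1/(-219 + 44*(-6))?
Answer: 483/283037 ≈ 0.0017065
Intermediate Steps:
J = -1/483 (J = 1/(-219 - 264) = 1/(-483) = -1/483 ≈ -0.0020704)
d = 586
1/(J + d) = 1/(-1/483 + 586) = 1/(283037/483) = 483/283037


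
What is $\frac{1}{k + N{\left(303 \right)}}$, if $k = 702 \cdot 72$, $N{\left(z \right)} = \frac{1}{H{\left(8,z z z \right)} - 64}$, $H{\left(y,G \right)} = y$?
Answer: $\frac{56}{2830463} \approx 1.9785 \cdot 10^{-5}$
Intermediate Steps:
$N{\left(z \right)} = - \frac{1}{56}$ ($N{\left(z \right)} = \frac{1}{8 - 64} = \frac{1}{-56} = - \frac{1}{56}$)
$k = 50544$
$\frac{1}{k + N{\left(303 \right)}} = \frac{1}{50544 - \frac{1}{56}} = \frac{1}{\frac{2830463}{56}} = \frac{56}{2830463}$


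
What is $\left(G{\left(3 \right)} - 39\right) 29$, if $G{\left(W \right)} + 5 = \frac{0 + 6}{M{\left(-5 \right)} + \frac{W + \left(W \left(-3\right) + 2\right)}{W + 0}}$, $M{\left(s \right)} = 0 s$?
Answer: $- \frac{2813}{2} \approx -1406.5$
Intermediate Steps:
$M{\left(s \right)} = 0$
$G{\left(W \right)} = -5 + \frac{6 W}{2 - 2 W}$ ($G{\left(W \right)} = -5 + \frac{0 + 6}{0 + \frac{W + \left(W \left(-3\right) + 2\right)}{W + 0}} = -5 + \frac{6}{0 + \frac{W - \left(-2 + 3 W\right)}{W}} = -5 + \frac{6}{0 + \frac{2 - 2 W}{W}} = -5 + \frac{6}{\frac{1}{W} \left(2 - 2 W\right)} = -5 + 6 \frac{W}{2 - 2 W} = -5 + \frac{6 W}{2 - 2 W}$)
$\left(G{\left(3 \right)} - 39\right) 29 = \left(\frac{-5 + 8 \cdot 3}{1 - 3} - 39\right) 29 = \left(\frac{-5 + 24}{1 - 3} - 39\right) 29 = \left(\frac{1}{-2} \cdot 19 - 39\right) 29 = \left(\left(- \frac{1}{2}\right) 19 - 39\right) 29 = \left(- \frac{19}{2} - 39\right) 29 = \left(- \frac{97}{2}\right) 29 = - \frac{2813}{2}$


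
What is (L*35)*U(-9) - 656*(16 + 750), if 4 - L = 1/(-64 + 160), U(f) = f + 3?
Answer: -8053341/16 ≈ -5.0333e+5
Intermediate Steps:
U(f) = 3 + f
L = 383/96 (L = 4 - 1/(-64 + 160) = 4 - 1/96 = 383/96 ≈ 3.9896)
(L*35)*U(-9) - 656*(16 + 750) = ((383/96)*35)*(3 - 9) - 656*(16 + 750) = (13405/96)*(-6) - 656*766 = -13405/16 - 1*502496 = -13405/16 - 502496 = -8053341/16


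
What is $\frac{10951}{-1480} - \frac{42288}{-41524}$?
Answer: $- \frac{98035771}{15363880} \approx -6.3809$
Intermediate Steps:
$\frac{10951}{-1480} - \frac{42288}{-41524} = 10951 \left(- \frac{1}{1480}\right) - - \frac{10572}{10381} = - \frac{10951}{1480} + \frac{10572}{10381} = - \frac{98035771}{15363880}$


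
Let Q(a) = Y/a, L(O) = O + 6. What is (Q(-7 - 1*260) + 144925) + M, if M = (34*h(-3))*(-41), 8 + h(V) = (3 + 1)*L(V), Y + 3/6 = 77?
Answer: 24804071/178 ≈ 1.3935e+5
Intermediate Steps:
L(O) = 6 + O
Y = 153/2 (Y = -½ + 77 = 153/2 ≈ 76.500)
h(V) = 16 + 4*V (h(V) = -8 + (3 + 1)*(6 + V) = -8 + 4*(6 + V) = -8 + (24 + 4*V) = 16 + 4*V)
Q(a) = 153/(2*a)
M = -5576 (M = (34*(16 + 4*(-3)))*(-41) = (34*(16 - 12))*(-41) = (34*4)*(-41) = 136*(-41) = -5576)
(Q(-7 - 1*260) + 144925) + M = (153/(2*(-7 - 1*260)) + 144925) - 5576 = (153/(2*(-7 - 260)) + 144925) - 5576 = ((153/2)/(-267) + 144925) - 5576 = ((153/2)*(-1/267) + 144925) - 5576 = (-51/178 + 144925) - 5576 = 25796599/178 - 5576 = 24804071/178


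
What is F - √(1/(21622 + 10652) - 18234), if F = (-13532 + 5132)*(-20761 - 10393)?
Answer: 261693600 - I*√2110304036390/10758 ≈ 2.6169e+8 - 135.03*I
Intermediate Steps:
F = 261693600 (F = -8400*(-31154) = 261693600)
F - √(1/(21622 + 10652) - 18234) = 261693600 - √(1/(21622 + 10652) - 18234) = 261693600 - √(1/32274 - 18234) = 261693600 - √(-588484115/32274) = 261693600 - I*√2110304036390/10758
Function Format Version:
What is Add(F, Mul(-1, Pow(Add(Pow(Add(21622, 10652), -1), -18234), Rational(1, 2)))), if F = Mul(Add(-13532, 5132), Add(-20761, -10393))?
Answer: Add(261693600, Mul(Rational(-1, 10758), I, Pow(2110304036390, Rational(1, 2)))) ≈ Add(2.6169e+8, Mul(-135.03, I))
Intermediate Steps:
F = 261693600 (F = Mul(-8400, -31154) = 261693600)
Add(F, Mul(-1, Pow(Add(Pow(Add(21622, 10652), -1), -18234), Rational(1, 2)))) = Add(261693600, Mul(-1, Pow(Add(Pow(Add(21622, 10652), -1), -18234), Rational(1, 2)))) = Add(261693600, Mul(-1, Pow(Add(Pow(32274, -1), -18234), Rational(1, 2)))) = Add(261693600, Mul(-1, Pow(Add(Rational(1, 32274), -18234), Rational(1, 2)))) = Add(261693600, Mul(-1, Pow(Rational(-588484115, 32274), Rational(1, 2)))) = Add(261693600, Mul(-1, Mul(Rational(1, 10758), I, Pow(2110304036390, Rational(1, 2))))) = Add(261693600, Mul(Rational(-1, 10758), I, Pow(2110304036390, Rational(1, 2))))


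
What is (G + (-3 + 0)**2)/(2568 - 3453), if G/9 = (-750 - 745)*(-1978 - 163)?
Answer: -9602388/295 ≈ -32550.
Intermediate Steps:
G = 28807155 (G = 9*((-750 - 745)*(-1978 - 163)) = 9*(-1495*(-2141)) = 9*3200795 = 28807155)
(G + (-3 + 0)**2)/(2568 - 3453) = (28807155 + (-3 + 0)**2)/(2568 - 3453) = (28807155 + (-3)**2)/(-885) = (28807155 + 9)*(-1/885) = 28807164*(-1/885) = -9602388/295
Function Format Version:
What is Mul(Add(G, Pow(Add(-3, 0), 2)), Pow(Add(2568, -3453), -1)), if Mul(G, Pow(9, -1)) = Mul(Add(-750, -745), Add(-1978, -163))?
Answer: Rational(-9602388, 295) ≈ -32550.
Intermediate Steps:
G = 28807155 (G = Mul(9, Mul(Add(-750, -745), Add(-1978, -163))) = Mul(9, Mul(-1495, -2141)) = Mul(9, 3200795) = 28807155)
Mul(Add(G, Pow(Add(-3, 0), 2)), Pow(Add(2568, -3453), -1)) = Mul(Add(28807155, Pow(Add(-3, 0), 2)), Pow(Add(2568, -3453), -1)) = Mul(Add(28807155, Pow(-3, 2)), Pow(-885, -1)) = Mul(Add(28807155, 9), Rational(-1, 885)) = Mul(28807164, Rational(-1, 885)) = Rational(-9602388, 295)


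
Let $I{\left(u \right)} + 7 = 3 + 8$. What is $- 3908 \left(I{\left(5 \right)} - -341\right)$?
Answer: $-1348260$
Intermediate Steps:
$I{\left(u \right)} = 4$ ($I{\left(u \right)} = -7 + \left(3 + 8\right) = -7 + 11 = 4$)
$- 3908 \left(I{\left(5 \right)} - -341\right) = - 3908 \left(4 - -341\right) = - 3908 \left(4 + 341\right) = \left(-3908\right) 345 = -1348260$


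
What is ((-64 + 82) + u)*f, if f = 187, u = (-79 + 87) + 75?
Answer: 18887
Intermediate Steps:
u = 83 (u = 8 + 75 = 83)
((-64 + 82) + u)*f = ((-64 + 82) + 83)*187 = (18 + 83)*187 = 101*187 = 18887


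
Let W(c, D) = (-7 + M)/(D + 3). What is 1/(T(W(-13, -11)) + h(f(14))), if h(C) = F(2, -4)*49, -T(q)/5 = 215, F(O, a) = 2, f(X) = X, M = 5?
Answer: -1/977 ≈ -0.0010235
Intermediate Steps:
W(c, D) = -2/(3 + D) (W(c, D) = (-7 + 5)/(D + 3) = -2/(3 + D))
T(q) = -1075 (T(q) = -5*215 = -1075)
h(C) = 98 (h(C) = 2*49 = 98)
1/(T(W(-13, -11)) + h(f(14))) = 1/(-1075 + 98) = 1/(-977) = -1/977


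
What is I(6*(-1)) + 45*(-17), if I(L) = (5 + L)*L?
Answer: -759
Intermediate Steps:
I(L) = L*(5 + L)
I(6*(-1)) + 45*(-17) = (6*(-1))*(5 + 6*(-1)) + 45*(-17) = -6*(5 - 6) - 765 = -6*(-1) - 765 = 6 - 765 = -759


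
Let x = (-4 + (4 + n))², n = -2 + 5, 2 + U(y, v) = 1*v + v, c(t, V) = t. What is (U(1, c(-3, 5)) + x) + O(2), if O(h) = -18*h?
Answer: -35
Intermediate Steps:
U(y, v) = -2 + 2*v (U(y, v) = -2 + (1*v + v) = -2 + (v + v) = -2 + 2*v)
n = 3
x = 9 (x = (-4 + (4 + 3))² = (-4 + 7)² = 3² = 9)
(U(1, c(-3, 5)) + x) + O(2) = ((-2 + 2*(-3)) + 9) - 18*2 = ((-2 - 6) + 9) - 36 = (-8 + 9) - 36 = 1 - 36 = -35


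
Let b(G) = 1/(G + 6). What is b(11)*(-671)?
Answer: -671/17 ≈ -39.471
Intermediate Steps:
b(G) = 1/(6 + G)
b(11)*(-671) = -671/(6 + 11) = -671/17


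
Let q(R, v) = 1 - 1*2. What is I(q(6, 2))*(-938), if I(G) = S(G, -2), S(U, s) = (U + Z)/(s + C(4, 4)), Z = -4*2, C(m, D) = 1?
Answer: -8442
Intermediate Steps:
Z = -8
S(U, s) = (-8 + U)/(1 + s) (S(U, s) = (U - 8)/(s + 1) = (-8 + U)/(1 + s))
q(R, v) = -1 (q(R, v) = 1 - 2 = -1)
I(G) = 8 - G (I(G) = (-8 + G)/(1 - 2) = (-8 + G)/(-1) = -(-8 + G) = 8 - G)
I(q(6, 2))*(-938) = (8 - 1*(-1))*(-938) = (8 + 1)*(-938) = 9*(-938) = -8442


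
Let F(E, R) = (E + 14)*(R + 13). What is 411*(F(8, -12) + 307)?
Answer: 135219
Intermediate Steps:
F(E, R) = (13 + R)*(14 + E) (F(E, R) = (14 + E)*(13 + R) = (13 + R)*(14 + E))
411*(F(8, -12) + 307) = 411*((182 + 13*8 + 14*(-12) + 8*(-12)) + 307) = 411*((182 + 104 - 168 - 96) + 307) = 411*(22 + 307) = 411*329 = 135219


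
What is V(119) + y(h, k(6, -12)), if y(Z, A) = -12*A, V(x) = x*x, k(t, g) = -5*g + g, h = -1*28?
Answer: 13585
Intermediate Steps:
h = -28
k(t, g) = -4*g
V(x) = x²
V(119) + y(h, k(6, -12)) = 119² - (-48)*(-12) = 14161 - 12*48 = 14161 - 576 = 13585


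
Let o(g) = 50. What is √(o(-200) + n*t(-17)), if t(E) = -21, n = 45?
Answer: I*√895 ≈ 29.917*I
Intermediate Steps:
√(o(-200) + n*t(-17)) = √(50 + 45*(-21)) = √(50 - 945) = √(-895) = I*√895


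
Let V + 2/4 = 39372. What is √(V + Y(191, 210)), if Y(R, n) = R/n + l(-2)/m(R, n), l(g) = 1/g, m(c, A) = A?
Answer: √192924795/70 ≈ 198.42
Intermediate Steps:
V = 78743/2 (V = -½ + 39372 = 78743/2 ≈ 39372.)
Y(R, n) = -1/(2*n) + R/n (Y(R, n) = R/n + 1/((-2)*n) = R/n - 1/(2*n) = -1/(2*n) + R/n)
√(V + Y(191, 210)) = √(78743/2 + (-½ + 191)/210) = √(78743/2 + (1/210)*(381/2)) = √(78743/2 + 127/140) = √(5512137/140) = √192924795/70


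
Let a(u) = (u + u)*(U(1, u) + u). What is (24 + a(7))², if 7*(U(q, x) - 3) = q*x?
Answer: 31684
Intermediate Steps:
U(q, x) = 3 + q*x/7 (U(q, x) = 3 + (q*x)/7 = 3 + q*x/7)
a(u) = 2*u*(3 + 8*u/7) (a(u) = (u + u)*((3 + (⅐)*1*u) + u) = (2*u)*((3 + u/7) + u) = (2*u)*(3 + 8*u/7) = 2*u*(3 + 8*u/7))
(24 + a(7))² = (24 + (2/7)*7*(21 + 8*7))² = (24 + (2/7)*7*(21 + 56))² = (24 + (2/7)*7*77)² = (24 + 154)² = 178² = 31684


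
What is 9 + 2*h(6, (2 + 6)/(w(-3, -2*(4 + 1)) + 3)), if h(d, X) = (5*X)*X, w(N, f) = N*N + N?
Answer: 1369/81 ≈ 16.901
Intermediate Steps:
w(N, f) = N + N² (w(N, f) = N² + N = N + N²)
h(d, X) = 5*X²
9 + 2*h(6, (2 + 6)/(w(-3, -2*(4 + 1)) + 3)) = 9 + 2*(5*((2 + 6)/(-3*(1 - 3) + 3))²) = 9 + 2*(5*(8/(-3*(-2) + 3))²) = 9 + 2*(5*(8/(6 + 3))²) = 9 + 2*(5*(8/9)²) = 9 + 2*(5*(64/81)) = 9 + 2*(320/81) = 9 + 640/81 = 1369/81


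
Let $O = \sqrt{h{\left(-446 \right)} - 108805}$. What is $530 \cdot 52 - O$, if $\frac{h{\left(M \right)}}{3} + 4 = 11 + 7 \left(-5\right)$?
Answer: $27560 - i \sqrt{108889} \approx 27560.0 - 329.98 i$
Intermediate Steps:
$h{\left(M \right)} = -84$ ($h{\left(M \right)} = -12 + 3 \left(11 + 7 \left(-5\right)\right) = -12 + 3 \left(11 - 35\right) = -12 + 3 \left(-24\right) = -12 - 72 = -84$)
$O = i \sqrt{108889}$ ($O = \sqrt{-84 - 108805} = \sqrt{-108889} = i \sqrt{108889} \approx 329.98 i$)
$530 \cdot 52 - O = 530 \cdot 52 - i \sqrt{108889} = 27560 - i \sqrt{108889}$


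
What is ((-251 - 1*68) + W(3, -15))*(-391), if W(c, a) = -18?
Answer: 131767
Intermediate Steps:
((-251 - 1*68) + W(3, -15))*(-391) = ((-251 - 1*68) - 18)*(-391) = ((-251 - 68) - 18)*(-391) = (-319 - 18)*(-391) = -337*(-391) = 131767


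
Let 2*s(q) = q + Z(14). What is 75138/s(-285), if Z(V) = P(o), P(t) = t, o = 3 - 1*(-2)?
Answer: -5367/10 ≈ -536.70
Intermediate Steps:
o = 5 (o = 3 + 2 = 5)
Z(V) = 5
s(q) = 5/2 + q/2 (s(q) = (q + 5)/2 = (5 + q)/2 = 5/2 + q/2)
75138/s(-285) = 75138/(5/2 + (½)*(-285)) = 75138/(5/2 - 285/2) = 75138/(-140) = 75138*(-1/140) = -5367/10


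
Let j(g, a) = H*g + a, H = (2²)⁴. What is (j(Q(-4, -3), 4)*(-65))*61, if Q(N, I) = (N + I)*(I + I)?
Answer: -42647540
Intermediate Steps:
Q(N, I) = 2*I*(I + N) (Q(N, I) = (I + N)*(2*I) = 2*I*(I + N))
H = 256 (H = 4⁴ = 256)
j(g, a) = a + 256*g (j(g, a) = 256*g + a = a + 256*g)
(j(Q(-4, -3), 4)*(-65))*61 = ((4 + 256*(2*(-3)*(-3 - 4)))*(-65))*61 = ((4 + 256*(2*(-3)*(-7)))*(-65))*61 = ((4 + 256*42)*(-65))*61 = ((4 + 10752)*(-65))*61 = (10756*(-65))*61 = -699140*61 = -42647540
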